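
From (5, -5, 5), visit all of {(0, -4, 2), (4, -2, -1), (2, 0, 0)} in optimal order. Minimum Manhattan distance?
22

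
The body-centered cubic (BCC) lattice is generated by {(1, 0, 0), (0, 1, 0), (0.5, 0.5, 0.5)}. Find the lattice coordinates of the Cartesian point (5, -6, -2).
7b₁ - 4b₂ - 4b₃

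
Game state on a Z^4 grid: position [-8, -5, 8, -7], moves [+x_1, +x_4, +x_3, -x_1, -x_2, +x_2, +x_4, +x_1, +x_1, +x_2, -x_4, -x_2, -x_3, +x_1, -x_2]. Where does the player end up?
(-5, -6, 8, -6)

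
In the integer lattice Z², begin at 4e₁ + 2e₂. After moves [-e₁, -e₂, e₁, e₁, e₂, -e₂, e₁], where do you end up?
(6, 1)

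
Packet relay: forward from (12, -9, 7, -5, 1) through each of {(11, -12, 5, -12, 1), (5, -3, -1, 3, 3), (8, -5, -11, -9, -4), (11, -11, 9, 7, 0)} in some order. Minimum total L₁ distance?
103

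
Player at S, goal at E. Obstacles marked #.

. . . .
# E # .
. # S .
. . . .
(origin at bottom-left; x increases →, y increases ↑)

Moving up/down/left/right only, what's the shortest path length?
6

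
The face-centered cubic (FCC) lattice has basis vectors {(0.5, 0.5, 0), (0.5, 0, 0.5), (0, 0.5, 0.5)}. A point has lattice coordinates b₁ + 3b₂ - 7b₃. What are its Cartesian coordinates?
(2, -3, -2)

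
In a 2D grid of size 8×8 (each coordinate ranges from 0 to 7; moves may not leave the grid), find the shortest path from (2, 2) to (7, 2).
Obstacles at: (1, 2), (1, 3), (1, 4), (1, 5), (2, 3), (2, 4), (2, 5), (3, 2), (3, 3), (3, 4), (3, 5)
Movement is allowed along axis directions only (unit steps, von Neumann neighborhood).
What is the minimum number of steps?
7
(one shortest path: (2, 2) → (2, 1) → (3, 1) → (4, 1) → (5, 1) → (6, 1) → (7, 1) → (7, 2))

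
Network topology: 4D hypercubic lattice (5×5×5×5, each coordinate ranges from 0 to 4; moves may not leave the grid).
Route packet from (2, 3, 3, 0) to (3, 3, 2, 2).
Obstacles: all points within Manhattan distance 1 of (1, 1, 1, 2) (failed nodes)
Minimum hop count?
4
(one shortest path: (2, 3, 3, 0) → (3, 3, 3, 0) → (3, 3, 2, 0) → (3, 3, 2, 1) → (3, 3, 2, 2))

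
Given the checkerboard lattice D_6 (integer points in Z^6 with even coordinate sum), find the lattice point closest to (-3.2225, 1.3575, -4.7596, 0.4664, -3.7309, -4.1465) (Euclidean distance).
(-3, 1, -5, 1, -4, -4)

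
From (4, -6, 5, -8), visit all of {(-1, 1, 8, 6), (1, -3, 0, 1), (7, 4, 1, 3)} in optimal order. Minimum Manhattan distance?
57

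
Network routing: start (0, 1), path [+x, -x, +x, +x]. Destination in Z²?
(2, 1)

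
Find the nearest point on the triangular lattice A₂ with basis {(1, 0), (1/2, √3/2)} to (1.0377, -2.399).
(1.5, -2.598)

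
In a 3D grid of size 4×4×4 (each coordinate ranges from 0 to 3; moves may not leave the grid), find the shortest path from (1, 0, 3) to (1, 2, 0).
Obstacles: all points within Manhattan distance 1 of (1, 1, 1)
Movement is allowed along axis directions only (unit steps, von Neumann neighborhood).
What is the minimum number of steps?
7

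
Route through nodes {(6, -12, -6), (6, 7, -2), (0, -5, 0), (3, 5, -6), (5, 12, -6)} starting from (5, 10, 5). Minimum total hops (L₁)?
68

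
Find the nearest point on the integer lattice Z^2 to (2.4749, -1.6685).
(2, -2)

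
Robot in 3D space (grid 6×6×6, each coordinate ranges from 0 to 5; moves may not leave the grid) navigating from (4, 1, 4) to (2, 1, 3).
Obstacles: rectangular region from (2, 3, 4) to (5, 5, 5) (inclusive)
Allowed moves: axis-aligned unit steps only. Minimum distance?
3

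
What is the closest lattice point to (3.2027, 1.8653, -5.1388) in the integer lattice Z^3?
(3, 2, -5)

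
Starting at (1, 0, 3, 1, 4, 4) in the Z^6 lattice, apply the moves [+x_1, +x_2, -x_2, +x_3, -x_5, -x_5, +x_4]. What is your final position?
(2, 0, 4, 2, 2, 4)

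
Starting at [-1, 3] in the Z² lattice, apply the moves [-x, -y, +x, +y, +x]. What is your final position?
(0, 3)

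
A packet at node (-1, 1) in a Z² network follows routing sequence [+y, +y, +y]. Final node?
(-1, 4)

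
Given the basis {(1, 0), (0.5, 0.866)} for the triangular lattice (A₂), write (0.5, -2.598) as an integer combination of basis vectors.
2b₁ - 3b₂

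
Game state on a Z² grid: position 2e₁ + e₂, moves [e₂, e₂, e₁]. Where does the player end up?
(3, 3)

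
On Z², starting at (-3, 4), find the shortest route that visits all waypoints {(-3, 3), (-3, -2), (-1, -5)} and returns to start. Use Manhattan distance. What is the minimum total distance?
22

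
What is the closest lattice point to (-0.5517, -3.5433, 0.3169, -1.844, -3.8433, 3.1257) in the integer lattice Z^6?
(-1, -4, 0, -2, -4, 3)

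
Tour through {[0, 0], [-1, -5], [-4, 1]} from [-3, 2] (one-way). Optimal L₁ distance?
13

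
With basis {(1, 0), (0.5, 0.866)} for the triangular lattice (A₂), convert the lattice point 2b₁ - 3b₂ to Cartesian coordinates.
(0.5, -2.598)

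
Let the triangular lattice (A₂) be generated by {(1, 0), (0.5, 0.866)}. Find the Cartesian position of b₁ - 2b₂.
(0, -1.732)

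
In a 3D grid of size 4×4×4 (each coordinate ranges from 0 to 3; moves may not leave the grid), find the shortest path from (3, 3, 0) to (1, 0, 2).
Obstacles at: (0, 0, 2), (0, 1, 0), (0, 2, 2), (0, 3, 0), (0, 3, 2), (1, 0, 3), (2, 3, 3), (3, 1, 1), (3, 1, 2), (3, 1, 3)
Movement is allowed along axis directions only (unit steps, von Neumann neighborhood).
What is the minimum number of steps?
7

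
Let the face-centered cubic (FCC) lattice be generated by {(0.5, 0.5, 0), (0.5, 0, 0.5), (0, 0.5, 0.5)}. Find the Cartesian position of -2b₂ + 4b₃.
(-1, 2, 1)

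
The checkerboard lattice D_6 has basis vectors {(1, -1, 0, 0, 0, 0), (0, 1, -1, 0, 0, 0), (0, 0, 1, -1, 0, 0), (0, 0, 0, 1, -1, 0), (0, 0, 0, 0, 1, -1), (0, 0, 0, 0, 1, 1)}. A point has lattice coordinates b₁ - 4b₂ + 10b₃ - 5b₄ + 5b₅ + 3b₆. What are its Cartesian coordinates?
(1, -5, 14, -15, 13, -2)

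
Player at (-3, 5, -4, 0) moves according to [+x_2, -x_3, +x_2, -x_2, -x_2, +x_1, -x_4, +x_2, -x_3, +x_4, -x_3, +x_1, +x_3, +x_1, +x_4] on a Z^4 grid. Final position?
(0, 6, -6, 1)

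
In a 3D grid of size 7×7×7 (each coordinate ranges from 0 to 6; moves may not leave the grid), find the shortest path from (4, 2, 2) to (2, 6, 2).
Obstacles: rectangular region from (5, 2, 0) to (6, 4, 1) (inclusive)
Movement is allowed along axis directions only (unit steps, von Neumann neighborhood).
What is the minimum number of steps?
6
(one shortest path: (4, 2, 2) → (3, 2, 2) → (2, 2, 2) → (2, 3, 2) → (2, 4, 2) → (2, 5, 2) → (2, 6, 2))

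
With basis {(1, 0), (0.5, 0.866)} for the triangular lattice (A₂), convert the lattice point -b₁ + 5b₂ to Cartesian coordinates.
(1.5, 4.33)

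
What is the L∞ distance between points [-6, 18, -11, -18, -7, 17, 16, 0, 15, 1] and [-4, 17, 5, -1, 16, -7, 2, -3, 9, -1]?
24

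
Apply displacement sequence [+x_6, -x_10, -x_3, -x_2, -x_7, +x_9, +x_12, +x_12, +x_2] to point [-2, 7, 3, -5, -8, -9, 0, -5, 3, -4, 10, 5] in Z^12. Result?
(-2, 7, 2, -5, -8, -8, -1, -5, 4, -5, 10, 7)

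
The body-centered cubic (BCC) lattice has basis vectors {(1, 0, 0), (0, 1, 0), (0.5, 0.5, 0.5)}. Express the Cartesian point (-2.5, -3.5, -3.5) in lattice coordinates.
b₁ - 7b₃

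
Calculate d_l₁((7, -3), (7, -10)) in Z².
7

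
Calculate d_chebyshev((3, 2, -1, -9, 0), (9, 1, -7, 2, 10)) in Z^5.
11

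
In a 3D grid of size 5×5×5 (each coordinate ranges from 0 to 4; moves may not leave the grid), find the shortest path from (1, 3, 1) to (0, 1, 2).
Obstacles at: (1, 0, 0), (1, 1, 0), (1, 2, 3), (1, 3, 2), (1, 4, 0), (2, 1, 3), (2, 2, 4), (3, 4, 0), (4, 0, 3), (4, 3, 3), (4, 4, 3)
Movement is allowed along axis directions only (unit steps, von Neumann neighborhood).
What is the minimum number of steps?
4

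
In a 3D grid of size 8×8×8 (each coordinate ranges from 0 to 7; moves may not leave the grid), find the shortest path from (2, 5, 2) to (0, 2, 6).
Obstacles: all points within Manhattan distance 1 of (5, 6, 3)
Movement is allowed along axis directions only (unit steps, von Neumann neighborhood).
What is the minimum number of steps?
9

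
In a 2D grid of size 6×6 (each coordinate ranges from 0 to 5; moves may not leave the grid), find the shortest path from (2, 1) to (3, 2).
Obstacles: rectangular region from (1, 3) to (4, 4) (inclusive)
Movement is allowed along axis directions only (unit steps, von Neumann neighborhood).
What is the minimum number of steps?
2
(one shortest path: (2, 1) → (3, 1) → (3, 2))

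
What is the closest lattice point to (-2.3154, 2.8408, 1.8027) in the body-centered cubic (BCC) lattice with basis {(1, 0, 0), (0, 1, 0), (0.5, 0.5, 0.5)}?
(-2, 3, 2)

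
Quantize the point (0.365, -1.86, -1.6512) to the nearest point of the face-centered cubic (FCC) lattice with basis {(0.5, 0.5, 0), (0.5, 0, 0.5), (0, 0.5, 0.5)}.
(0.5, -2, -1.5)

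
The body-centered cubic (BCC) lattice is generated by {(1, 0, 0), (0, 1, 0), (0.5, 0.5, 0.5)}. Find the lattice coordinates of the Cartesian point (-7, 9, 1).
-8b₁ + 8b₂ + 2b₃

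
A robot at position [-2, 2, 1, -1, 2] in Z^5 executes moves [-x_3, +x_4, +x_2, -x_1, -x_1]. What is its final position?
(-4, 3, 0, 0, 2)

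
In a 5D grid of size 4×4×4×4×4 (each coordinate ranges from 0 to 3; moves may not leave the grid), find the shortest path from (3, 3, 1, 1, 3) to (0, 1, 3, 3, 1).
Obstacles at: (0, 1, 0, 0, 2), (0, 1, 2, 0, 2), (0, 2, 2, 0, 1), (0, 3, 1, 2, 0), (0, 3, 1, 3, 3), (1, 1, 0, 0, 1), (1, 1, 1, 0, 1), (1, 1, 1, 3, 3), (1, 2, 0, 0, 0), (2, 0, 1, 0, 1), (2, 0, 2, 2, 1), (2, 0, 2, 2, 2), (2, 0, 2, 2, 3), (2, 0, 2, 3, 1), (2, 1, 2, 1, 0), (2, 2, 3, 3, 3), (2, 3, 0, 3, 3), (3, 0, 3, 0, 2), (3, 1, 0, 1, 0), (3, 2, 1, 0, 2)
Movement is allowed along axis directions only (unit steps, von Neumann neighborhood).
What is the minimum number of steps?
11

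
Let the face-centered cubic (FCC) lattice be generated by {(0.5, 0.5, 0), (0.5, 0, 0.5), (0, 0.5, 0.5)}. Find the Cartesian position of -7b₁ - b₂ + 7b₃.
(-4, 0, 3)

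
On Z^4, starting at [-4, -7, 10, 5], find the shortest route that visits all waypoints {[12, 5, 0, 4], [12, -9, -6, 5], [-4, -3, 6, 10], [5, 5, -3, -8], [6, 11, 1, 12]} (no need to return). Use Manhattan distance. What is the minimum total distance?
118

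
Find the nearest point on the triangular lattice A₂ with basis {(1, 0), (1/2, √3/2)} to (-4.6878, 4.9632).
(-5, 5.196)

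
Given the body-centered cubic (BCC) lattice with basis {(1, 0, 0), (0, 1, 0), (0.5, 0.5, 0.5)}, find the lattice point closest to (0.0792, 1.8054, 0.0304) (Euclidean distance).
(0, 2, 0)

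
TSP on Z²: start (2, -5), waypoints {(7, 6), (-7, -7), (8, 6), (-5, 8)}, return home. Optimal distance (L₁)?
60
(one optimal route: (2, -5) → (7, 6) → (8, 6) → (-5, 8) → (-7, -7) → (2, -5))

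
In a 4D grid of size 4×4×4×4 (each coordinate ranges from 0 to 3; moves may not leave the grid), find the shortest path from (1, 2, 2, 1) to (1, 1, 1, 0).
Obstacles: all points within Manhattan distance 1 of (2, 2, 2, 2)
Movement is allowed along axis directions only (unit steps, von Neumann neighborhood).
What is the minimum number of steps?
3
(one shortest path: (1, 2, 2, 1) → (1, 1, 2, 1) → (1, 1, 1, 1) → (1, 1, 1, 0))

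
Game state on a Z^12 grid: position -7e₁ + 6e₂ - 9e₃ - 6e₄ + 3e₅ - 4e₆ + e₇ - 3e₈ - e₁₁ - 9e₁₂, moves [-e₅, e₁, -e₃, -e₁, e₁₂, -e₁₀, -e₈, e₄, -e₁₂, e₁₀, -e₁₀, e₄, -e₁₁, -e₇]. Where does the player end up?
(-7, 6, -10, -4, 2, -4, 0, -4, 0, -1, -2, -9)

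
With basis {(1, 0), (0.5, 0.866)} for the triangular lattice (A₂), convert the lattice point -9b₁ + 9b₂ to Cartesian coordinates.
(-4.5, 7.794)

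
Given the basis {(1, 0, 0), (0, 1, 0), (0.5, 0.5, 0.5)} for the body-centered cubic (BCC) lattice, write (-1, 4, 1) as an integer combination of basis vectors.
-2b₁ + 3b₂ + 2b₃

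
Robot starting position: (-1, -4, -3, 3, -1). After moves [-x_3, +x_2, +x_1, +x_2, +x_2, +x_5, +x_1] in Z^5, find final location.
(1, -1, -4, 3, 0)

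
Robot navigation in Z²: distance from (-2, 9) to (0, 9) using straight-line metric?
2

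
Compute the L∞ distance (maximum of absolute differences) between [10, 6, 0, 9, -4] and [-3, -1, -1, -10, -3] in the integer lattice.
19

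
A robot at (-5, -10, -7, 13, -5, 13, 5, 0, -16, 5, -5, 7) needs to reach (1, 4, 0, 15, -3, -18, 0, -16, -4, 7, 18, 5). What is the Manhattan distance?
122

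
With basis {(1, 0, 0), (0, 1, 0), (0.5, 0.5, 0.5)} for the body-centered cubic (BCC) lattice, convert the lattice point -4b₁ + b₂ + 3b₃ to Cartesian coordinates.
(-2.5, 2.5, 1.5)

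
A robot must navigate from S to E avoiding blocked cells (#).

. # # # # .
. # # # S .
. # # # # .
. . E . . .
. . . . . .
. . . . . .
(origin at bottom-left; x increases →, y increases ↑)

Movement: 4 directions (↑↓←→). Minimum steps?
6
(one shortest path: (4, 4) → (5, 4) → (5, 3) → (5, 2) → (4, 2) → (3, 2) → (2, 2))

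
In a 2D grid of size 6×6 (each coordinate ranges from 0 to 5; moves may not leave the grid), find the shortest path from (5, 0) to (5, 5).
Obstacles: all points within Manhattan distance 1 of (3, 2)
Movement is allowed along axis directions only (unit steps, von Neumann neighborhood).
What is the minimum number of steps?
5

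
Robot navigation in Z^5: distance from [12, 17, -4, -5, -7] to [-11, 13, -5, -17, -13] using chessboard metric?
23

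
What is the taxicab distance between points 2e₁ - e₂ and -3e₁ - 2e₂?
6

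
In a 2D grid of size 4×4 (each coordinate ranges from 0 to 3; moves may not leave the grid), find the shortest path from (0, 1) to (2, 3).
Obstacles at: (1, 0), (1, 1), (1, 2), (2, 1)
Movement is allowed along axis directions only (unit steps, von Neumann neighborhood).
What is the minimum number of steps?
4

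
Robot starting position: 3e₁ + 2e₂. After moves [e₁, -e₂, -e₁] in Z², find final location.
(3, 1)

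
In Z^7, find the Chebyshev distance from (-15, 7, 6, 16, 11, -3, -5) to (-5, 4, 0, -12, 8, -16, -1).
28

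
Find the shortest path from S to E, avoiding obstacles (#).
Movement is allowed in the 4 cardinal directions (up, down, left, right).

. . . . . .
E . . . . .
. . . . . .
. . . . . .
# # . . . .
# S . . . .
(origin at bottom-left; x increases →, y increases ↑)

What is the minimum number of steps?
7
(one shortest path: (1, 0) → (2, 0) → (2, 1) → (2, 2) → (1, 2) → (0, 2) → (0, 3) → (0, 4))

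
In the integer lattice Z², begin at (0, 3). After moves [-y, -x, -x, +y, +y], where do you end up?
(-2, 4)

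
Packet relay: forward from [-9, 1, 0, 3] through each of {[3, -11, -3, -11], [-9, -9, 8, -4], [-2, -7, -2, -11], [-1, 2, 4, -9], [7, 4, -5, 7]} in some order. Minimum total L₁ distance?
120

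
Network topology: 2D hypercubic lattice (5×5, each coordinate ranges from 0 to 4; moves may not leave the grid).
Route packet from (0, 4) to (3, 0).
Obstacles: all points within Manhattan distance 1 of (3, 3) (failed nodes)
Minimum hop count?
7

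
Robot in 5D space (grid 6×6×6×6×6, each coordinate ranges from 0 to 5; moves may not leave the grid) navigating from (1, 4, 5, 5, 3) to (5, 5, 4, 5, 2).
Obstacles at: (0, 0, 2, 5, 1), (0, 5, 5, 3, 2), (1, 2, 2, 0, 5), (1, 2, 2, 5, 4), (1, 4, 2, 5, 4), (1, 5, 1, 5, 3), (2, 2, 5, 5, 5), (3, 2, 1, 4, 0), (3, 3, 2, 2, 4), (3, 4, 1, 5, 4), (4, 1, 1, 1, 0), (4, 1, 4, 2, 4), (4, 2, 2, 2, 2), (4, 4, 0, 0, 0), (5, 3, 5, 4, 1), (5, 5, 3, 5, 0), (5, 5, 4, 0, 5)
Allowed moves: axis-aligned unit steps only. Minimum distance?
7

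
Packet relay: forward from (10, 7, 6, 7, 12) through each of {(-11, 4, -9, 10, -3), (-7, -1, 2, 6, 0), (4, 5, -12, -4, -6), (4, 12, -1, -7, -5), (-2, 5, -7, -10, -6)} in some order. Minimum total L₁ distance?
143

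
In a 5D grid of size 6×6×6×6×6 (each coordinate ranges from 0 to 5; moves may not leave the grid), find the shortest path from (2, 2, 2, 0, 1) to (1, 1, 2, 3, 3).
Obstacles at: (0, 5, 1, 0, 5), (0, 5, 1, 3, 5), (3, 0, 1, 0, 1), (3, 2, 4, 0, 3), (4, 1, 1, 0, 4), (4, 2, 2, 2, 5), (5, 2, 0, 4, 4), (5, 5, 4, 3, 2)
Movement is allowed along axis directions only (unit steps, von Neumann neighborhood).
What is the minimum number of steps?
7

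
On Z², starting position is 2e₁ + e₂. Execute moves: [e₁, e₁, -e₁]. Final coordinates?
(3, 1)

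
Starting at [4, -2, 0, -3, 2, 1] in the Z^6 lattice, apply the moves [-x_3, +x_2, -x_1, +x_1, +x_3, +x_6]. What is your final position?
(4, -1, 0, -3, 2, 2)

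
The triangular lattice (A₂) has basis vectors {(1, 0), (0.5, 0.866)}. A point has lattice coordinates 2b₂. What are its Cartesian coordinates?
(1, 1.732)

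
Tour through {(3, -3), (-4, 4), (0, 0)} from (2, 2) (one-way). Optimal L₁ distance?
20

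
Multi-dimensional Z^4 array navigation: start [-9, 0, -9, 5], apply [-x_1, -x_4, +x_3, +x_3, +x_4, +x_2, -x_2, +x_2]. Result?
(-10, 1, -7, 5)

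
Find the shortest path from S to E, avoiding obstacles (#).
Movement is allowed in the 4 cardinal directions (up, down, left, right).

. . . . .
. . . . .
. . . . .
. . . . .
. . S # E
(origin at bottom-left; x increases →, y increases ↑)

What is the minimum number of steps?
4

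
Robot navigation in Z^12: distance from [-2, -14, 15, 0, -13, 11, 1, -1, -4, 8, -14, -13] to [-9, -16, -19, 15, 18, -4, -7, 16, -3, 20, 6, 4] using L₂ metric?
61.7009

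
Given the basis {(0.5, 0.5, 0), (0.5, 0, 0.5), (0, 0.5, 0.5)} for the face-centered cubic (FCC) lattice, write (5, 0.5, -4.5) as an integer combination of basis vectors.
10b₁ - 9b₃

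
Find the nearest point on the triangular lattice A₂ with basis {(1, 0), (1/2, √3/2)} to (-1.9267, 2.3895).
(-1.5, 2.598)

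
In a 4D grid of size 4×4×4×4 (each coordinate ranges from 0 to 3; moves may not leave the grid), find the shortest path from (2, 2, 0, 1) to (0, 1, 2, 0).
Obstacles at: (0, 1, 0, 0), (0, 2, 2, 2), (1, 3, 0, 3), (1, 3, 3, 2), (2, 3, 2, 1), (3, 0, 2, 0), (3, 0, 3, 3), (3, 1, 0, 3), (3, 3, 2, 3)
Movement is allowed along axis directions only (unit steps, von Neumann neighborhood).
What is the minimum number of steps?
6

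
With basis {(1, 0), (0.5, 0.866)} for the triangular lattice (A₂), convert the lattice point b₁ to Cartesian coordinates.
(1, 0)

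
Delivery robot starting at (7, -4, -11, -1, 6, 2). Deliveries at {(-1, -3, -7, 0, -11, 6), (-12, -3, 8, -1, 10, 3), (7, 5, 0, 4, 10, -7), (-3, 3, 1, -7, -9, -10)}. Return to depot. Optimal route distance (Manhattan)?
216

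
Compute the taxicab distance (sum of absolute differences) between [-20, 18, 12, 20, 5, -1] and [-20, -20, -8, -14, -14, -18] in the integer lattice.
128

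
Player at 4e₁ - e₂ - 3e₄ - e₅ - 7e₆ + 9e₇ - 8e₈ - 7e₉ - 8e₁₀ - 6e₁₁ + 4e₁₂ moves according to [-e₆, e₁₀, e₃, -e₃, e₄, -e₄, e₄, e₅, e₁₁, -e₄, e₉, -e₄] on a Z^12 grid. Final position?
(4, -1, 0, -4, 0, -8, 9, -8, -6, -7, -5, 4)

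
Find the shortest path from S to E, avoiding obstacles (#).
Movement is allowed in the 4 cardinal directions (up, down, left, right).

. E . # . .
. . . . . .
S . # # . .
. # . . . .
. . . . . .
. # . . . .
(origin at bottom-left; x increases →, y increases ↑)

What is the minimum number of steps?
3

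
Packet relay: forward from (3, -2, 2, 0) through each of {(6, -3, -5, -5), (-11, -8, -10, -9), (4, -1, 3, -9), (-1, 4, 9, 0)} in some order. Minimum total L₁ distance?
89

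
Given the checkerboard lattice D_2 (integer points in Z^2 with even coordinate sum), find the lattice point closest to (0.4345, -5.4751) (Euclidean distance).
(0, -6)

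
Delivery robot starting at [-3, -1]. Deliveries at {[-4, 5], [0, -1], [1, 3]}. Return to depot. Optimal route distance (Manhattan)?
22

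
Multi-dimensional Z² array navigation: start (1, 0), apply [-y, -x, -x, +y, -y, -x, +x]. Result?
(-1, -1)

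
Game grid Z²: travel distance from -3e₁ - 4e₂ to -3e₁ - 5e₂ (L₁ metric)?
1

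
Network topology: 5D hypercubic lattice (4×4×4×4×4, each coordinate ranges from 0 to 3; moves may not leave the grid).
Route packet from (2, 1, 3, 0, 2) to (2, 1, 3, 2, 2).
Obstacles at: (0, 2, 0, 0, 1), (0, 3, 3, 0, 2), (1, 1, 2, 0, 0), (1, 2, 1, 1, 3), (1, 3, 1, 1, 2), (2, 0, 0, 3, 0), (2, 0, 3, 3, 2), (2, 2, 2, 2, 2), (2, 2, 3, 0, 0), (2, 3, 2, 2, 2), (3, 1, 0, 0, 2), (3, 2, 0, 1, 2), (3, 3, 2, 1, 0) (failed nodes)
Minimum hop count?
2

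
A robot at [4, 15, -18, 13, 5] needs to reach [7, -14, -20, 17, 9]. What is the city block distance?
42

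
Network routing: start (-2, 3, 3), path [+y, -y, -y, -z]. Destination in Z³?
(-2, 2, 2)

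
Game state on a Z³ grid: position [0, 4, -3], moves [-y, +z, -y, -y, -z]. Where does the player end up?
(0, 1, -3)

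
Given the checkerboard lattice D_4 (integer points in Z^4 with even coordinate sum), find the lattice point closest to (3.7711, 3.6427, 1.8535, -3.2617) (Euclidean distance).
(4, 3, 2, -3)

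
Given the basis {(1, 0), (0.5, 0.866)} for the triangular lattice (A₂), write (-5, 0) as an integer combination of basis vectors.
-5b₁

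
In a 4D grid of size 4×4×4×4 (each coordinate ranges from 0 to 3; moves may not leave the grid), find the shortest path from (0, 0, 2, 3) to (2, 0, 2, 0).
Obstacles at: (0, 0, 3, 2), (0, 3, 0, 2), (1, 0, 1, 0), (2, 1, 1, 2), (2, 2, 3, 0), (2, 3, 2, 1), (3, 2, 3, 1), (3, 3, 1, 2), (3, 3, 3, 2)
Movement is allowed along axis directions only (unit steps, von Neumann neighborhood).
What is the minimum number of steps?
5
(one shortest path: (0, 0, 2, 3) → (1, 0, 2, 3) → (2, 0, 2, 3) → (2, 0, 2, 2) → (2, 0, 2, 1) → (2, 0, 2, 0))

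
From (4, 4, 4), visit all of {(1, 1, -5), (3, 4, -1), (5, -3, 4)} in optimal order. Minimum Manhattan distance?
31
(one optimal route: (4, 4, 4) → (5, -3, 4) → (3, 4, -1) → (1, 1, -5))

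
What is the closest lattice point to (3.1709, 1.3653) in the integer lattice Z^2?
(3, 1)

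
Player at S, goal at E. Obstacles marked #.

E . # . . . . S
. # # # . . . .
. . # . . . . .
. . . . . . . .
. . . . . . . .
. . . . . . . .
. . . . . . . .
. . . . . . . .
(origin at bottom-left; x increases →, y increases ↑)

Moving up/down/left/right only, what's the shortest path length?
13
(one shortest path: (7, 7) → (6, 7) → (5, 7) → (4, 7) → (4, 6) → (4, 5) → (3, 5) → (3, 4) → (2, 4) → (1, 4) → (0, 4) → (0, 5) → (0, 6) → (0, 7))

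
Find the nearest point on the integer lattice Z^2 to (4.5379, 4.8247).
(5, 5)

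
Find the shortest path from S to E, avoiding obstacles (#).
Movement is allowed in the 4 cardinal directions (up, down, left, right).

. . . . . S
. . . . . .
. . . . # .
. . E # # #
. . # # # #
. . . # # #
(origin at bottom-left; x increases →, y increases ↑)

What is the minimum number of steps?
6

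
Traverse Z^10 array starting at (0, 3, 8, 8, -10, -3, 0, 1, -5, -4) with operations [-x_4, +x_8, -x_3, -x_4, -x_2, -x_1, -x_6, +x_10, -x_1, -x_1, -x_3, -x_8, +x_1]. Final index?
(-2, 2, 6, 6, -10, -4, 0, 1, -5, -3)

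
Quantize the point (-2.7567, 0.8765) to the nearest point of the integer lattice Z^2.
(-3, 1)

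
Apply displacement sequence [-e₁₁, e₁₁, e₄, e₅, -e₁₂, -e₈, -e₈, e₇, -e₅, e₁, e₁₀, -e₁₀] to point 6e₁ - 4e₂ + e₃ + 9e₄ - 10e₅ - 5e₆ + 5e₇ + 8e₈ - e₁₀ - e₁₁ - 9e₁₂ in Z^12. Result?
(7, -4, 1, 10, -10, -5, 6, 6, 0, -1, -1, -10)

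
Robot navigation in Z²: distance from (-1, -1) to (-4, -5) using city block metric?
7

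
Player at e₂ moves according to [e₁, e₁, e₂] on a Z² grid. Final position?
(2, 2)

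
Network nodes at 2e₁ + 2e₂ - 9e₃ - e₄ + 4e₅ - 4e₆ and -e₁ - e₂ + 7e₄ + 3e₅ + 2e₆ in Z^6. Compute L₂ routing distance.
14.1421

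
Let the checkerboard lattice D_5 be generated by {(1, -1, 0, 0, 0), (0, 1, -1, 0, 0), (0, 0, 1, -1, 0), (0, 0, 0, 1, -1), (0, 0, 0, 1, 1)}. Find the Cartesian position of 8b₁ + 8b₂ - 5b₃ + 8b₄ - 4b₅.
(8, 0, -13, 9, -12)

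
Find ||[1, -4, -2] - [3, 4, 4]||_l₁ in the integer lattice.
16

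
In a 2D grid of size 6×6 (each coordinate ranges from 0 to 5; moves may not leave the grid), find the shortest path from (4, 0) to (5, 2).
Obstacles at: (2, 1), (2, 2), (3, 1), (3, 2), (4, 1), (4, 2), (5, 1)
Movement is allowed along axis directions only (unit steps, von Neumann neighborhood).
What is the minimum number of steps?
11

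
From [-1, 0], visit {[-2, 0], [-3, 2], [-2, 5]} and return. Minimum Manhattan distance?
14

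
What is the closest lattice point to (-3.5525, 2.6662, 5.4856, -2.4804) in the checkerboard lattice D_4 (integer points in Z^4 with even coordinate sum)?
(-4, 3, 5, -2)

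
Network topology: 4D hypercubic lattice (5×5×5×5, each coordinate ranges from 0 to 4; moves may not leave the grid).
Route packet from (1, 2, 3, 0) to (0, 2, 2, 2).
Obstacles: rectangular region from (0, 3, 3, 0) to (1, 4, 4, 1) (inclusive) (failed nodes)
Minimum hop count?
4
(one shortest path: (1, 2, 3, 0) → (0, 2, 3, 0) → (0, 2, 2, 0) → (0, 2, 2, 1) → (0, 2, 2, 2))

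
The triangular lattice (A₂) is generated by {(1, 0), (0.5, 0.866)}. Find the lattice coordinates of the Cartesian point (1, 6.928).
-3b₁ + 8b₂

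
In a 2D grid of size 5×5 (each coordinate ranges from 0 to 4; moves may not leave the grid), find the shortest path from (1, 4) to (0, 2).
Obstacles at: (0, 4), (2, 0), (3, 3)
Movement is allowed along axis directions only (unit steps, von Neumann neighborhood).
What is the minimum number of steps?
3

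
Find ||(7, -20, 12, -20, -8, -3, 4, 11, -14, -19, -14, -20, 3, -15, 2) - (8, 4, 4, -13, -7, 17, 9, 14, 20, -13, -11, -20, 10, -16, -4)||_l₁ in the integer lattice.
126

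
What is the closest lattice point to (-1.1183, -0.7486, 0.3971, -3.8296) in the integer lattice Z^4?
(-1, -1, 0, -4)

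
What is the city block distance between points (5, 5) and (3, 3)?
4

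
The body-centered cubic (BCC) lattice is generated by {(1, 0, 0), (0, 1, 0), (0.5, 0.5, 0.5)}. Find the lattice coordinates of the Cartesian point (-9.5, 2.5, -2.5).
-7b₁ + 5b₂ - 5b₃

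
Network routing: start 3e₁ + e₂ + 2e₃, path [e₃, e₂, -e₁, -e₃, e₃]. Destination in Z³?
(2, 2, 3)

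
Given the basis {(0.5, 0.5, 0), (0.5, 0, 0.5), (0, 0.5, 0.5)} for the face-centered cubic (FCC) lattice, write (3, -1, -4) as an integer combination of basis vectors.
6b₁ - 8b₃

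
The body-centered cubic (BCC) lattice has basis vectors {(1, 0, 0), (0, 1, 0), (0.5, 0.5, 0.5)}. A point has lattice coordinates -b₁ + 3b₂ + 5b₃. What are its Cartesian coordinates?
(1.5, 5.5, 2.5)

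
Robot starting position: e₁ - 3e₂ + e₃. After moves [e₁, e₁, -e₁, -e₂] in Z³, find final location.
(2, -4, 1)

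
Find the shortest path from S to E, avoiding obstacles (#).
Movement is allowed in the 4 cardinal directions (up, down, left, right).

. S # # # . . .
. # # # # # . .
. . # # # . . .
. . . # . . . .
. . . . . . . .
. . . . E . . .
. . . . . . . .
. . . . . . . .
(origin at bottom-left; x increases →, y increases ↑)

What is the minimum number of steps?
10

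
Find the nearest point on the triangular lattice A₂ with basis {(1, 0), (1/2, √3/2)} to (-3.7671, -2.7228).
(-3.5, -2.598)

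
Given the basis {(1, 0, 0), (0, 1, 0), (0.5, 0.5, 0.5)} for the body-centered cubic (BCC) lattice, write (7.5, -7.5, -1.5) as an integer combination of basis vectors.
9b₁ - 6b₂ - 3b₃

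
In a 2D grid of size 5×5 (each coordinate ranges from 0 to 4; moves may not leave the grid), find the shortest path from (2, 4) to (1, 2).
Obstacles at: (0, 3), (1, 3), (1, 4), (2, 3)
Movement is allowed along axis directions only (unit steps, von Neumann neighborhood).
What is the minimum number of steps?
5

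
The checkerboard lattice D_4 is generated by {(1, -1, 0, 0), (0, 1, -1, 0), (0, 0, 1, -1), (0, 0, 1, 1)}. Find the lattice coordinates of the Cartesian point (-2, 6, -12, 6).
-2b₁ + 4b₂ - 7b₃ - b₄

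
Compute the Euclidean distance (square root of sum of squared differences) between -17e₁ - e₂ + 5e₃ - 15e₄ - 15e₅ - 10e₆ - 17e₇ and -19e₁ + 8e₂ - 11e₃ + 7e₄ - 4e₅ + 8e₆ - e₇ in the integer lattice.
39.064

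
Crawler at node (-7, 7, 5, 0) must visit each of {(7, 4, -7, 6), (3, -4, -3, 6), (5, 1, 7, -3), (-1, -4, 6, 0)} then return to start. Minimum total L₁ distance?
104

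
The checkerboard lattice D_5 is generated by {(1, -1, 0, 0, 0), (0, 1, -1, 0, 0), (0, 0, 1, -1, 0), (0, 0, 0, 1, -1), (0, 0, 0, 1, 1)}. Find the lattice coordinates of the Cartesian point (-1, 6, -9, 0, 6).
-b₁ + 5b₂ - 4b₃ - 5b₄ + b₅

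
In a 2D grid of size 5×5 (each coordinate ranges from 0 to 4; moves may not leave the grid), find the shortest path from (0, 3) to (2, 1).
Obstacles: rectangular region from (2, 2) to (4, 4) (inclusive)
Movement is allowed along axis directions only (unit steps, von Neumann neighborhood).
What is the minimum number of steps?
4
(one shortest path: (0, 3) → (1, 3) → (1, 2) → (1, 1) → (2, 1))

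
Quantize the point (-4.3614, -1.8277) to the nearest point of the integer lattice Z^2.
(-4, -2)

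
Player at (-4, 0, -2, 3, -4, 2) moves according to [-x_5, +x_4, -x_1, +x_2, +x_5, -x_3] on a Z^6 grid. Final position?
(-5, 1, -3, 4, -4, 2)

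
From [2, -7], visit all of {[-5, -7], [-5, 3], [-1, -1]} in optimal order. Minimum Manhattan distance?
25
(one optimal route: (2, -7) → (-5, -7) → (-5, 3) → (-1, -1))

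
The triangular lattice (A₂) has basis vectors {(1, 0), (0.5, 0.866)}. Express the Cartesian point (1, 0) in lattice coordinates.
b₁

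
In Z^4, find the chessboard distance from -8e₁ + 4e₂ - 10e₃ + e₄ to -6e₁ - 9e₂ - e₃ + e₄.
13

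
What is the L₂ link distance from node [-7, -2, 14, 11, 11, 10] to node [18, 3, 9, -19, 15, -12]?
45.5522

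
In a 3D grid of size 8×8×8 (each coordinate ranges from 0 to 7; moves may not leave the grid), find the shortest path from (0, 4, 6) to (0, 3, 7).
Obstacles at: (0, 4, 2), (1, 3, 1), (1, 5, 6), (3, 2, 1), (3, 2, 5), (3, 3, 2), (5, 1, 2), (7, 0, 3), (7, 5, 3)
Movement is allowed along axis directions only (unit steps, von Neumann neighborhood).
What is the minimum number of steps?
2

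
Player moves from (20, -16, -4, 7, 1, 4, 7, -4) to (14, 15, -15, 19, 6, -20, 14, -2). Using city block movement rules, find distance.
98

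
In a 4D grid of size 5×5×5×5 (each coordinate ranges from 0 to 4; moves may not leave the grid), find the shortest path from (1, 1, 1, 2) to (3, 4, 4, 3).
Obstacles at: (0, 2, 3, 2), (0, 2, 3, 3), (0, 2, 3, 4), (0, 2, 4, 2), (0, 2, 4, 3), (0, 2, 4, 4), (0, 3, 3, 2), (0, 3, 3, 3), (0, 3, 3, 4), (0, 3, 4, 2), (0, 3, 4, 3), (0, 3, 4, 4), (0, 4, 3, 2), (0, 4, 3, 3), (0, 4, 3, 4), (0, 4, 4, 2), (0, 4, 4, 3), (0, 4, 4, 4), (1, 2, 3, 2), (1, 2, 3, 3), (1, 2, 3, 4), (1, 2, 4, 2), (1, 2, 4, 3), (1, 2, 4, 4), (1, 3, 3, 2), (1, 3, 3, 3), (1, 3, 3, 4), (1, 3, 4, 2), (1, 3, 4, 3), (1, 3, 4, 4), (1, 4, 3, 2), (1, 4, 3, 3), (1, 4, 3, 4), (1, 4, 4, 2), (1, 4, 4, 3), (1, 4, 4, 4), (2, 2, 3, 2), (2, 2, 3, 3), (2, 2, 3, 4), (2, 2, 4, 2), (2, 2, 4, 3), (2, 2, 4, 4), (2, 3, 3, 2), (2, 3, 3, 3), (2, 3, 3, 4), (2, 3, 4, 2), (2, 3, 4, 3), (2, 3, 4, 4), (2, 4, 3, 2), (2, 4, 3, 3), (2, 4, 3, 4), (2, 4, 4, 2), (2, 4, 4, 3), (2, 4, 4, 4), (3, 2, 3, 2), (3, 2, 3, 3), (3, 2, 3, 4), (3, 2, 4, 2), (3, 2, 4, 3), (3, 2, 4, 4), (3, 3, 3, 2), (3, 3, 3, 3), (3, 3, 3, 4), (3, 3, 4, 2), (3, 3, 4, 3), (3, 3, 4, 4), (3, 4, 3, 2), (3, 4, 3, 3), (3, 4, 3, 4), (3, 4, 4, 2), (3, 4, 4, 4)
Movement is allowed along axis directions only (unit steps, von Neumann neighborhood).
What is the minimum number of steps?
11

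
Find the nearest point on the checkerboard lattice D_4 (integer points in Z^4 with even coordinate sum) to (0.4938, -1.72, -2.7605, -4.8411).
(0, -2, -3, -5)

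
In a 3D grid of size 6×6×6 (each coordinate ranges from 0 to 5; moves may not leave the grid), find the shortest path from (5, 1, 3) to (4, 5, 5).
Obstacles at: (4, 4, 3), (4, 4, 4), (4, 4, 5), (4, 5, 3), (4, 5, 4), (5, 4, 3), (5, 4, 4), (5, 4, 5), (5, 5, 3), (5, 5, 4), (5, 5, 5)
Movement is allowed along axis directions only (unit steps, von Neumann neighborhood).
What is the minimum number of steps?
9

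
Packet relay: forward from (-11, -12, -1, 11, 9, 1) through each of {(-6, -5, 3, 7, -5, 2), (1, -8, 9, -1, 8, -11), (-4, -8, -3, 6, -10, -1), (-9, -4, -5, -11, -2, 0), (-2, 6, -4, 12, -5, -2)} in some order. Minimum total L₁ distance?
189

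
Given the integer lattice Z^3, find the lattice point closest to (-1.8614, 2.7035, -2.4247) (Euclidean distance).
(-2, 3, -2)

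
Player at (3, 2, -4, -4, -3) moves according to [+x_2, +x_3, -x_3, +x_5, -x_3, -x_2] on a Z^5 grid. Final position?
(3, 2, -5, -4, -2)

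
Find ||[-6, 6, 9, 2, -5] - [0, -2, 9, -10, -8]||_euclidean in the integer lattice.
15.906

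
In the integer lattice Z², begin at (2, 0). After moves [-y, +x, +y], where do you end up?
(3, 0)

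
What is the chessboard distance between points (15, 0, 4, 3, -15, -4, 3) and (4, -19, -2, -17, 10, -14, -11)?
25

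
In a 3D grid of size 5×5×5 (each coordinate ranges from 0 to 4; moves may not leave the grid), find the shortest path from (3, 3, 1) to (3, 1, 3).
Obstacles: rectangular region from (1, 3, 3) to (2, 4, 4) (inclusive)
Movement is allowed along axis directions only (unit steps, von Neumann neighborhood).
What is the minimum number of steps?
4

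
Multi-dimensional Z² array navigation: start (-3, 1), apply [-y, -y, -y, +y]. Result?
(-3, -1)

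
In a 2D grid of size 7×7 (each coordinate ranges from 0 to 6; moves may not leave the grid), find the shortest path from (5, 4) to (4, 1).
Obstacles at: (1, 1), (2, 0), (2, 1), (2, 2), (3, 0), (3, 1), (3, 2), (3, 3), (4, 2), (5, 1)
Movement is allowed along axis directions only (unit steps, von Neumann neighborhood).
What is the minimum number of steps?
8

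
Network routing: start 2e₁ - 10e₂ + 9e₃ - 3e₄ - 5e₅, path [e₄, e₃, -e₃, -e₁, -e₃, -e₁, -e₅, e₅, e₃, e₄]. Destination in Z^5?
(0, -10, 9, -1, -5)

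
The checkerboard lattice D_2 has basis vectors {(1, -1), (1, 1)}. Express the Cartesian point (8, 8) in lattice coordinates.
8b₂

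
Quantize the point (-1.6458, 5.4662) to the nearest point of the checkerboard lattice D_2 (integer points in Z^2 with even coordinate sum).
(-2, 6)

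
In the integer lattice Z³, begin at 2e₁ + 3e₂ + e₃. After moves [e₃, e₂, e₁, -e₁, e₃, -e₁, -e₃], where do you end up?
(1, 4, 2)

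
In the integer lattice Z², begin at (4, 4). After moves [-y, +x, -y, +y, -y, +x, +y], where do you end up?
(6, 3)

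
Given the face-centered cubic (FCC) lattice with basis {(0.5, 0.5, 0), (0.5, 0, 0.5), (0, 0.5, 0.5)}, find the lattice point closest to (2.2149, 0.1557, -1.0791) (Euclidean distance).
(2, 0, -1)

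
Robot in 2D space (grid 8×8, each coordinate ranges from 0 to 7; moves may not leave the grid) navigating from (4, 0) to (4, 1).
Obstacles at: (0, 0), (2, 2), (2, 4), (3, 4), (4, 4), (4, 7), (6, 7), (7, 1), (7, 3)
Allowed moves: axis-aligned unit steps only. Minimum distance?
1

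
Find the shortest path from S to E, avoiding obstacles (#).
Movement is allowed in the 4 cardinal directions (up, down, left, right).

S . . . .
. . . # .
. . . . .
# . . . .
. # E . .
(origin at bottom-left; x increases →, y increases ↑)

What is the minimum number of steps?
6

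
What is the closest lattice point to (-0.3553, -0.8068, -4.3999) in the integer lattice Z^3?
(0, -1, -4)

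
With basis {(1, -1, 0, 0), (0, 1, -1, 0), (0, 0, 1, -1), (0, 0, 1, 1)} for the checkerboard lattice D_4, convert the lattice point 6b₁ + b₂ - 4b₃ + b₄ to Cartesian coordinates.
(6, -5, -4, 5)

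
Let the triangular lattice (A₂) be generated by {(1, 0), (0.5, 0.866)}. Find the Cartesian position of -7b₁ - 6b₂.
(-10, -5.196)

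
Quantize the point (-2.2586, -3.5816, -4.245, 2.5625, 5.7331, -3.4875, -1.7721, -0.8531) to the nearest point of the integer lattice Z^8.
(-2, -4, -4, 3, 6, -3, -2, -1)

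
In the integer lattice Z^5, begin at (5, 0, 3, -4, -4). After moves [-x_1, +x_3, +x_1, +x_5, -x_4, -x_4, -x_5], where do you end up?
(5, 0, 4, -6, -4)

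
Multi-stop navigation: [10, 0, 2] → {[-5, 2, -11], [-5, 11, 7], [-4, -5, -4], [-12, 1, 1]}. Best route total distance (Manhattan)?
83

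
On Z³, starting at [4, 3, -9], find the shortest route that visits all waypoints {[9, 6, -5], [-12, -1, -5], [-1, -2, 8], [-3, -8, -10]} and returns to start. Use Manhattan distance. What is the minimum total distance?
108
(one optimal route: (4, 3, -9) → (9, 6, -5) → (-1, -2, 8) → (-12, -1, -5) → (-3, -8, -10) → (4, 3, -9))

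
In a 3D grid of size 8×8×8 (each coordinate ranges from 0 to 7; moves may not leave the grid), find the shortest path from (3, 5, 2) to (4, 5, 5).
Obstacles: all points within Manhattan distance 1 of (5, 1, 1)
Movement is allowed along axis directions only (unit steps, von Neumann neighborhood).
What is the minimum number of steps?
4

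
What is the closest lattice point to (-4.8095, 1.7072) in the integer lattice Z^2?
(-5, 2)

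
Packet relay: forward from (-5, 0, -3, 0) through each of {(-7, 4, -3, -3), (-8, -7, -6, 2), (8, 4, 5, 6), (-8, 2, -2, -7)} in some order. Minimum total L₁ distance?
77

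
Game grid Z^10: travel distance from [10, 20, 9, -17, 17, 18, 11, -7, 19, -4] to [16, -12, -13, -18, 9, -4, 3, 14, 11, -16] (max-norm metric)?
32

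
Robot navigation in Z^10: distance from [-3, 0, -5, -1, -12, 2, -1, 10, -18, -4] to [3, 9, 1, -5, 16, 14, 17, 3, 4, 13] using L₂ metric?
47.3603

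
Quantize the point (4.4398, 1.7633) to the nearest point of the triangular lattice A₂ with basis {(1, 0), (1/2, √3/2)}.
(4, 1.732)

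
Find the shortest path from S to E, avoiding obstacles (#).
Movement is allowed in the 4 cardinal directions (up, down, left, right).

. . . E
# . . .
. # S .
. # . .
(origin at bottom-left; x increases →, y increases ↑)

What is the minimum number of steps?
3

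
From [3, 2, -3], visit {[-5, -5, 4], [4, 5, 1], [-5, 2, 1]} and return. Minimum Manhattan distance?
52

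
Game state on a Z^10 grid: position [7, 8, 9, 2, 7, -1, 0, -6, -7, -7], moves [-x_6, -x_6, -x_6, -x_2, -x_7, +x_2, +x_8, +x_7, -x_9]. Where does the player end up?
(7, 8, 9, 2, 7, -4, 0, -5, -8, -7)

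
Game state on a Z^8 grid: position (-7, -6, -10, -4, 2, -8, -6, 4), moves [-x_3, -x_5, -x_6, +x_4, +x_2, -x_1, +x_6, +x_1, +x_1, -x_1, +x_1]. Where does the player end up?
(-6, -5, -11, -3, 1, -8, -6, 4)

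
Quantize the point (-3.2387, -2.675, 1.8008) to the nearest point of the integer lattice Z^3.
(-3, -3, 2)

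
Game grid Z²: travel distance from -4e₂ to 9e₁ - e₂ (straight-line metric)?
9.48683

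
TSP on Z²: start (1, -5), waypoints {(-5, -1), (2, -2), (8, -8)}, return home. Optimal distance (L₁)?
40
(one optimal route: (1, -5) → (-5, -1) → (2, -2) → (8, -8) → (1, -5))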